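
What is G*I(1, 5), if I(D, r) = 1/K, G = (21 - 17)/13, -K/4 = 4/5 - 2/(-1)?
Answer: -5/182 ≈ -0.027473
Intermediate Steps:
K = -56/5 (K = -4*(4/5 - 2/(-1)) = -4*(4*(1/5) - 2*(-1)) = -4*(4/5 + 2) = -4*14/5 = -56/5 ≈ -11.200)
G = 4/13 (G = 4*(1/13) = 4/13 ≈ 0.30769)
I(D, r) = -5/56 (I(D, r) = 1/(-56/5) = -5/56)
G*I(1, 5) = (4/13)*(-5/56) = -5/182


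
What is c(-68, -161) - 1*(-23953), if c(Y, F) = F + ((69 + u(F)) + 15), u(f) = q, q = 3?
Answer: 23879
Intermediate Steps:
u(f) = 3
c(Y, F) = 87 + F (c(Y, F) = F + ((69 + 3) + 15) = F + (72 + 15) = F + 87 = 87 + F)
c(-68, -161) - 1*(-23953) = (87 - 161) - 1*(-23953) = -74 + 23953 = 23879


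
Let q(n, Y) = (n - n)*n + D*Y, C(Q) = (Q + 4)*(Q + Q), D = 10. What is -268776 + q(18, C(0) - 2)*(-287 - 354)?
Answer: -255956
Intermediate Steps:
C(Q) = 2*Q*(4 + Q) (C(Q) = (4 + Q)*(2*Q) = 2*Q*(4 + Q))
q(n, Y) = 10*Y (q(n, Y) = (n - n)*n + 10*Y = 0*n + 10*Y = 0 + 10*Y = 10*Y)
-268776 + q(18, C(0) - 2)*(-287 - 354) = -268776 + (10*(2*0*(4 + 0) - 2))*(-287 - 354) = -268776 + (10*(2*0*4 - 2))*(-641) = -268776 + (10*(0 - 2))*(-641) = -268776 + (10*(-2))*(-641) = -268776 - 20*(-641) = -268776 + 12820 = -255956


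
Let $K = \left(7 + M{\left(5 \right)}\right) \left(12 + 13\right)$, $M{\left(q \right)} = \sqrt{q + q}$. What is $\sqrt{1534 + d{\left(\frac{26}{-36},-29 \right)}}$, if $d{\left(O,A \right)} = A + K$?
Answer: $\sqrt{1680 + 25 \sqrt{10}} \approx 41.941$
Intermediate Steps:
$M{\left(q \right)} = \sqrt{2} \sqrt{q}$ ($M{\left(q \right)} = \sqrt{2 q} = \sqrt{2} \sqrt{q}$)
$K = 175 + 25 \sqrt{10}$ ($K = \left(7 + \sqrt{2} \sqrt{5}\right) \left(12 + 13\right) = \left(7 + \sqrt{10}\right) 25 = 175 + 25 \sqrt{10} \approx 254.06$)
$d{\left(O,A \right)} = 175 + A + 25 \sqrt{10}$ ($d{\left(O,A \right)} = A + \left(175 + 25 \sqrt{10}\right) = 175 + A + 25 \sqrt{10}$)
$\sqrt{1534 + d{\left(\frac{26}{-36},-29 \right)}} = \sqrt{1534 + \left(175 - 29 + 25 \sqrt{10}\right)} = \sqrt{1534 + \left(146 + 25 \sqrt{10}\right)} = \sqrt{1680 + 25 \sqrt{10}}$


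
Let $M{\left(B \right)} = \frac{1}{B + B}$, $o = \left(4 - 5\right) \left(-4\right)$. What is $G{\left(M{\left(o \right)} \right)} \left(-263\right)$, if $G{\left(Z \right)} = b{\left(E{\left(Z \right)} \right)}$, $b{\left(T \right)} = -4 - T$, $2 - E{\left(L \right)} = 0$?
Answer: $1578$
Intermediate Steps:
$E{\left(L \right)} = 2$ ($E{\left(L \right)} = 2 - 0 = 2 + 0 = 2$)
$o = 4$ ($o = \left(-1\right) \left(-4\right) = 4$)
$M{\left(B \right)} = \frac{1}{2 B}$
$G{\left(Z \right)} = -6$ ($G{\left(Z \right)} = -4 - 2 = -6$)
$G{\left(M{\left(o \right)} \right)} \left(-263\right) = \left(-6\right) \left(-263\right) = 1578$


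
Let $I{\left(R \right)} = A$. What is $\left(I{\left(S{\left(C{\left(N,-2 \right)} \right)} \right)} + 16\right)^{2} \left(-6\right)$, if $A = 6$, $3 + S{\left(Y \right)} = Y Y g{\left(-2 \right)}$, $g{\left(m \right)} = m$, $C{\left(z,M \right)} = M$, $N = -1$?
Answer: $-2904$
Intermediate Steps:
$S{\left(Y \right)} = -3 - 2 Y^{2}$ ($S{\left(Y \right)} = -3 + Y Y \left(-2\right) = -3 + Y^{2} \left(-2\right) = -3 - 2 Y^{2}$)
$I{\left(R \right)} = 6$
$\left(I{\left(S{\left(C{\left(N,-2 \right)} \right)} \right)} + 16\right)^{2} \left(-6\right) = \left(6 + 16\right)^{2} \left(-6\right) = 22^{2} \left(-6\right) = 484 \left(-6\right) = -2904$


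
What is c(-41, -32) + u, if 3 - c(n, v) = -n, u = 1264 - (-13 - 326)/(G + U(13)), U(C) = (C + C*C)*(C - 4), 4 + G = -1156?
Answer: 586367/478 ≈ 1226.7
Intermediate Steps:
G = -1160 (G = -4 - 1156 = -1160)
U(C) = (-4 + C)*(C + C²) (U(C) = (C + C²)*(-4 + C) = (-4 + C)*(C + C²))
u = 604531/478 (u = 1264 - (-13 - 326)/(-1160 + 13*(-4 + 13² - 3*13)) = 1264 - (-339)/(-1160 + 13*(-4 + 169 - 39)) = 1264 - (-339)/(-1160 + 13*126) = 1264 - (-339)/(-1160 + 1638) = 1264 - (-339)/478 = 1264 - 1*(-339/478) = 1264 + 339/478 = 604531/478 ≈ 1264.7)
c(n, v) = 3 + n (c(n, v) = 3 - (-1)*n = 3 + n)
c(-41, -32) + u = (3 - 41) + 604531/478 = -38 + 604531/478 = 586367/478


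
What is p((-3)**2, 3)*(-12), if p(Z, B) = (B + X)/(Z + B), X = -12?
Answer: 9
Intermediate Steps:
p(Z, B) = (-12 + B)/(B + Z) (p(Z, B) = (B - 12)/(Z + B) = (-12 + B)/(B + Z))
p((-3)**2, 3)*(-12) = ((-12 + 3)/(3 + (-3)**2))*(-12) = (-9/(3 + 9))*(-12) = (-9/12)*(-12) = ((1/12)*(-9))*(-12) = -3/4*(-12) = 9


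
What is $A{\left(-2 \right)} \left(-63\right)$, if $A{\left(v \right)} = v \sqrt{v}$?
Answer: $126 i \sqrt{2} \approx 178.19 i$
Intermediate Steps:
$A{\left(v \right)} = v^{\frac{3}{2}}$
$A{\left(-2 \right)} \left(-63\right) = \left(-2\right)^{\frac{3}{2}} \left(-63\right) = - 2 i \sqrt{2} \left(-63\right) = 126 i \sqrt{2}$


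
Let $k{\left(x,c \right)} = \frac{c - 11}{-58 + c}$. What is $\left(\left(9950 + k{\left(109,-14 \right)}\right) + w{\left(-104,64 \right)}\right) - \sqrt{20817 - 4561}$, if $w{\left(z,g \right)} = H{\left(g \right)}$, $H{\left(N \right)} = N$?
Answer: $\frac{721033}{72} - 8 \sqrt{254} \approx 9886.8$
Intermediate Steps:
$w{\left(z,g \right)} = g$
$k{\left(x,c \right)} = \frac{-11 + c}{-58 + c}$
$\left(\left(9950 + k{\left(109,-14 \right)}\right) + w{\left(-104,64 \right)}\right) - \sqrt{20817 - 4561} = \left(\left(9950 + \frac{-11 - 14}{-58 - 14}\right) + 64\right) - \sqrt{20817 - 4561} = \left(\left(9950 + \frac{1}{-72} \left(-25\right)\right) + 64\right) - \sqrt{16256} = \left(\left(9950 - - \frac{25}{72}\right) + 64\right) - 8 \sqrt{254} = \left(\left(9950 + \frac{25}{72}\right) + 64\right) - 8 \sqrt{254} = \left(\frac{716425}{72} + 64\right) - 8 \sqrt{254} = \frac{721033}{72} - 8 \sqrt{254}$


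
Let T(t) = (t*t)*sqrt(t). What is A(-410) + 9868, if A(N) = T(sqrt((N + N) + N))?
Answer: 9868 - 1230*1230**(1/4)*sqrt(I) ≈ 4717.3 - 5150.7*I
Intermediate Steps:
T(t) = t**(5/2) (T(t) = t**2*sqrt(t) = t**(5/2))
A(N) = 3*3**(1/4)*N**(5/4) (A(N) = (sqrt((N + N) + N))**(5/2) = (sqrt(2*N + N))**(5/2) = (sqrt(3*N))**(5/2) = (sqrt(3)*sqrt(N))**(5/2) = 3*3**(1/4)*N**(5/4))
A(-410) + 9868 = 3*3**(1/4)*(-410)**(5/4) + 9868 = 3*3**(1/4)*(-410*(-410)**(1/4)) + 9868 = -1230*(-1230)**(1/4) + 9868 = 9868 - 1230*(-1230)**(1/4)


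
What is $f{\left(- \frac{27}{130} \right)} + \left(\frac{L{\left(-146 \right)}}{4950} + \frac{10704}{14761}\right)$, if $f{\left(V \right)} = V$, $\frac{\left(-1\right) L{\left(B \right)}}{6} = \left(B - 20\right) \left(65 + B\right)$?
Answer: $- \frac{1665515337}{105541150} \approx -15.781$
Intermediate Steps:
$L{\left(B \right)} = - 6 \left(-20 + B\right) \left(65 + B\right)$ ($L{\left(B \right)} = - 6 \left(B - 20\right) \left(65 + B\right) = - 6 \left(-20 + B\right) \left(65 + B\right)$)
$f{\left(- \frac{27}{130} \right)} + \left(\frac{L{\left(-146 \right)}}{4950} + \frac{10704}{14761}\right) = - \frac{27}{130} + \left(\frac{7800 - -39420 - 6 \left(-146\right)^{2}}{4950} + \frac{10704}{14761}\right) = \left(-27\right) \frac{1}{130} + \left(\left(7800 + 39420 - 127896\right) \frac{1}{4950} + 10704 \cdot \frac{1}{14761}\right) = - \frac{27}{130} + \left(\left(7800 + 39420 - 127896\right) \frac{1}{4950} + \frac{10704}{14761}\right) = - \frac{27}{130} + \left(\left(-80676\right) \frac{1}{4950} + \frac{10704}{14761}\right) = - \frac{27}{130} + \left(- \frac{4482}{275} + \frac{10704}{14761}\right) = - \frac{27}{130} - \frac{63215202}{4059275} = - \frac{1665515337}{105541150}$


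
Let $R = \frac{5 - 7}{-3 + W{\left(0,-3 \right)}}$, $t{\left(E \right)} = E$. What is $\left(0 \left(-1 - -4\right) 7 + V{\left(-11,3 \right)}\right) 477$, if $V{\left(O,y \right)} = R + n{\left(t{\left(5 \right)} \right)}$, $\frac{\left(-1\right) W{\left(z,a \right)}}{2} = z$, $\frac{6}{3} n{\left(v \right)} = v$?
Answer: $\frac{3021}{2} \approx 1510.5$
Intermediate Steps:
$n{\left(v \right)} = \frac{v}{2}$
$W{\left(z,a \right)} = - 2 z$
$R = \frac{2}{3}$ ($R = \frac{5 - 7}{-3 - 0} = - \frac{2}{-3 + 0} = - \frac{2}{-3} = \left(-2\right) \left(- \frac{1}{3}\right) = \frac{2}{3} \approx 0.66667$)
$V{\left(O,y \right)} = \frac{19}{6}$ ($V{\left(O,y \right)} = \frac{2}{3} + \frac{1}{2} \cdot 5 = \frac{2}{3} + \frac{5}{2} = \frac{19}{6}$)
$\left(0 \left(-1 - -4\right) 7 + V{\left(-11,3 \right)}\right) 477 = \left(0 \left(-1 - -4\right) 7 + \frac{19}{6}\right) 477 = \left(0 \left(-1 + 4\right) 7 + \frac{19}{6}\right) 477 = \left(0 \cdot 3 \cdot 7 + \frac{19}{6}\right) 477 = \left(0 \cdot 7 + \frac{19}{6}\right) 477 = \left(0 + \frac{19}{6}\right) 477 = \frac{19}{6} \cdot 477 = \frac{3021}{2}$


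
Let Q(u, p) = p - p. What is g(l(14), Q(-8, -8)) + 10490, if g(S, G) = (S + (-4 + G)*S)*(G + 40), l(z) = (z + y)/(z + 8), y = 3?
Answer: 114370/11 ≈ 10397.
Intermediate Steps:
l(z) = (3 + z)/(8 + z) (l(z) = (z + 3)/(z + 8) = (3 + z)/(8 + z))
Q(u, p) = 0
g(S, G) = (40 + G)*(S + S*(-4 + G)) (g(S, G) = (S + S*(-4 + G))*(40 + G) = (40 + G)*(S + S*(-4 + G)))
g(l(14), Q(-8, -8)) + 10490 = ((3 + 14)/(8 + 14))*(-120 + 0**2 + 37*0) + 10490 = (17/22)*(-120 + 0 + 0) + 10490 = ((1/22)*17)*(-120) + 10490 = (17/22)*(-120) + 10490 = -1020/11 + 10490 = 114370/11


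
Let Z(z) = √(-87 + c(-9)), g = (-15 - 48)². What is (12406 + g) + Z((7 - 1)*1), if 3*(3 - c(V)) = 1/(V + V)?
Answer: 16375 + I*√27210/18 ≈ 16375.0 + 9.1641*I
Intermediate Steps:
c(V) = 3 - 1/(6*V) (c(V) = 3 - 1/(3*(V + V)) = 3 - 1/(2*V)/3 = 3 - 1/(6*V))
g = 3969 (g = (-63)² = 3969)
Z(z) = I*√27210/18 (Z(z) = √(-87 + (3 - ⅙/(-9))) = √(-87 + (3 - ⅙*(-⅑))) = √(-87 + (3 + 1/54)) = √(-87 + 163/54) = √(-4535/54) = I*√27210/18)
(12406 + g) + Z((7 - 1)*1) = (12406 + 3969) + I*√27210/18 = 16375 + I*√27210/18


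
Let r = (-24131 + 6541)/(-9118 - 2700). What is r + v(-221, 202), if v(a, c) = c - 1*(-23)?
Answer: 1338320/5909 ≈ 226.49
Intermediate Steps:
v(a, c) = 23 + c (v(a, c) = c + 23 = 23 + c)
r = 8795/5909 (r = -17590/(-11818) = -17590*(-1/11818) = 8795/5909 ≈ 1.4884)
r + v(-221, 202) = 8795/5909 + (23 + 202) = 8795/5909 + 225 = 1338320/5909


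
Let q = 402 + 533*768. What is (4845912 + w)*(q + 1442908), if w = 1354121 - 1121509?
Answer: 9408747802696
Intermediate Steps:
q = 409746 (q = 402 + 409344 = 409746)
w = 232612
(4845912 + w)*(q + 1442908) = (4845912 + 232612)*(409746 + 1442908) = 5078524*1852654 = 9408747802696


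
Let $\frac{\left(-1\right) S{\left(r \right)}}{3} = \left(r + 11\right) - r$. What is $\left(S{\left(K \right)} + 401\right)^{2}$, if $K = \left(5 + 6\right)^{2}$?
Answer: $135424$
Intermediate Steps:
$K = 121$ ($K = 11^{2} = 121$)
$S{\left(r \right)} = -33$ ($S{\left(r \right)} = - 3 \left(\left(r + 11\right) - r\right) = - 3 \left(\left(11 + r\right) - r\right) = \left(-3\right) 11 = -33$)
$\left(S{\left(K \right)} + 401\right)^{2} = \left(-33 + 401\right)^{2} = 368^{2} = 135424$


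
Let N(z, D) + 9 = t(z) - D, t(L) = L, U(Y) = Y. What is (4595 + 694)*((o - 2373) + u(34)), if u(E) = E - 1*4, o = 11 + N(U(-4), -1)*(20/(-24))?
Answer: -12281058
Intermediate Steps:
N(z, D) = -9 + z - D (N(z, D) = -9 + (z - D) = -9 + z - D)
o = 21 (o = 11 + (-9 - 4 - 1*(-1))*(20/(-24)) = 11 + (-9 - 4 + 1)*(20*(-1/24)) = 11 - 12*(-⅚) = 11 + 10 = 21)
u(E) = -4 + E (u(E) = E - 4 = -4 + E)
(4595 + 694)*((o - 2373) + u(34)) = (4595 + 694)*((21 - 2373) + (-4 + 34)) = 5289*(-2352 + 30) = 5289*(-2322) = -12281058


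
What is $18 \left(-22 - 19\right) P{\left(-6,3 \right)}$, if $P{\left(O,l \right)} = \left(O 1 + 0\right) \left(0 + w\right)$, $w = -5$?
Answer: $-22140$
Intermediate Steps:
$P{\left(O,l \right)} = - 5 O$ ($P{\left(O,l \right)} = \left(O 1 + 0\right) \left(0 - 5\right) = \left(O + 0\right) \left(-5\right) = O \left(-5\right) = - 5 O$)
$18 \left(-22 - 19\right) P{\left(-6,3 \right)} = 18 \left(-22 - 19\right) \left(\left(-5\right) \left(-6\right)\right) = 18 \left(-41\right) 30 = \left(-738\right) 30 = -22140$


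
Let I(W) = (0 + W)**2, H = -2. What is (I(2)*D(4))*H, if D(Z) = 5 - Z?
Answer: -8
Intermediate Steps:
I(W) = W**2
(I(2)*D(4))*H = (2**2*(5 - 1*4))*(-2) = (4*(5 - 4))*(-2) = (4*1)*(-2) = 4*(-2) = -8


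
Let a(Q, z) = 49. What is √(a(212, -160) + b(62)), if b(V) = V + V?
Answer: √173 ≈ 13.153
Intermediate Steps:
b(V) = 2*V
√(a(212, -160) + b(62)) = √(49 + 2*62) = √(49 + 124) = √173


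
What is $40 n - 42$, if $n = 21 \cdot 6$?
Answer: $4998$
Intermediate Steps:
$n = 126$
$40 n - 42 = 40 \cdot 126 - 42 = 5040 - 42 = 4998$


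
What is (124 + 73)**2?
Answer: 38809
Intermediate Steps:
(124 + 73)**2 = 197**2 = 38809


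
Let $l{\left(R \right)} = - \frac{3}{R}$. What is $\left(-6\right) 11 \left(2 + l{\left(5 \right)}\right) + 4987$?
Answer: $\frac{24473}{5} \approx 4894.6$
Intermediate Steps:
$\left(-6\right) 11 \left(2 + l{\left(5 \right)}\right) + 4987 = \left(-6\right) 11 \left(2 - \frac{3}{5}\right) + 4987 = - 66 \left(2 - \frac{3}{5}\right) + 4987 = \left(-66\right) \frac{7}{5} + 4987 = - \frac{462}{5} + 4987 = \frac{24473}{5}$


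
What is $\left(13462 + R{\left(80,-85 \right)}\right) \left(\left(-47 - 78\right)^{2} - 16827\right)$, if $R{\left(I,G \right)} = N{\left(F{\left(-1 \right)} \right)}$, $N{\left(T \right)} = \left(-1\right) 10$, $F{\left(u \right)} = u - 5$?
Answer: $-16169304$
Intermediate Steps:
$F{\left(u \right)} = -5 + u$
$N{\left(T \right)} = -10$
$R{\left(I,G \right)} = -10$
$\left(13462 + R{\left(80,-85 \right)}\right) \left(\left(-47 - 78\right)^{2} - 16827\right) = \left(13462 - 10\right) \left(\left(-47 - 78\right)^{2} - 16827\right) = 13452 \left(\left(-125\right)^{2} - 16827\right) = 13452 \left(15625 - 16827\right) = 13452 \left(-1202\right) = -16169304$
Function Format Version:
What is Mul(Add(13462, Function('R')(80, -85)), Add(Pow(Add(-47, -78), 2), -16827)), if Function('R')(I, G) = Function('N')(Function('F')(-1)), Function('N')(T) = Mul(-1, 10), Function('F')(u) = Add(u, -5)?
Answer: -16169304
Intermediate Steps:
Function('F')(u) = Add(-5, u)
Function('N')(T) = -10
Function('R')(I, G) = -10
Mul(Add(13462, Function('R')(80, -85)), Add(Pow(Add(-47, -78), 2), -16827)) = Mul(Add(13462, -10), Add(Pow(Add(-47, -78), 2), -16827)) = Mul(13452, Add(Pow(-125, 2), -16827)) = Mul(13452, Add(15625, -16827)) = Mul(13452, -1202) = -16169304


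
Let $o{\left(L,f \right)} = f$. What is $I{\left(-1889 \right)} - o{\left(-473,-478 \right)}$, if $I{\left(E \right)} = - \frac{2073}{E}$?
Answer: $\frac{905015}{1889} \approx 479.1$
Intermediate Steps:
$I{\left(-1889 \right)} - o{\left(-473,-478 \right)} = - \frac{2073}{-1889} - -478 = \left(-2073\right) \left(- \frac{1}{1889}\right) + 478 = \frac{2073}{1889} + 478 = \frac{905015}{1889}$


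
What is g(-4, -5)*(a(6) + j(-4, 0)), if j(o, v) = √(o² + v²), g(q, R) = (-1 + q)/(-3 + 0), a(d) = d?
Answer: 50/3 ≈ 16.667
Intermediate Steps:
g(q, R) = ⅓ - q/3 (g(q, R) = (-1 + q)/(-3) = (-1 + q)*(-⅓) = ⅓ - q/3)
g(-4, -5)*(a(6) + j(-4, 0)) = (⅓ - ⅓*(-4))*(6 + √((-4)² + 0²)) = (⅓ + 4/3)*(6 + √(16 + 0)) = 5*(6 + √16)/3 = 5*(6 + 4)/3 = (5/3)*10 = 50/3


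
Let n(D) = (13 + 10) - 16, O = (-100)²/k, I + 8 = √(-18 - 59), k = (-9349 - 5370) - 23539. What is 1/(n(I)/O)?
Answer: -5000/133903 ≈ -0.037340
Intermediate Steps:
k = -38258 (k = -14719 - 23539 = -38258)
I = -8 + I*√77 (I = -8 + √(-18 - 59) = -8 + √(-77) = -8 + I*√77 ≈ -8.0 + 8.775*I)
O = -5000/19129 (O = (-100)²/(-38258) = 10000*(-1/38258) = -5000/19129 ≈ -0.26138)
n(D) = 7 (n(D) = 23 - 16 = 7)
1/(n(I)/O) = 1/(7/(-5000/19129)) = 1/(7*(-19129/5000)) = 1/(-133903/5000) = -5000/133903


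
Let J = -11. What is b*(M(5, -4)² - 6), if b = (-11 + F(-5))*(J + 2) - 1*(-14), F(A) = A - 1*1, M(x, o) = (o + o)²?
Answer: 683030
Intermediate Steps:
M(x, o) = 4*o² (M(x, o) = (2*o)² = 4*o²)
F(A) = -1 + A (F(A) = A - 1 = -1 + A)
b = 167 (b = (-11 + (-1 - 5))*(-11 + 2) - 1*(-14) = (-11 - 6)*(-9) + 14 = -17*(-9) + 14 = 153 + 14 = 167)
b*(M(5, -4)² - 6) = 167*((4*(-4)²)² - 6) = 167*((4*16)² - 6) = 167*(64² - 6) = 167*(4096 - 6) = 167*4090 = 683030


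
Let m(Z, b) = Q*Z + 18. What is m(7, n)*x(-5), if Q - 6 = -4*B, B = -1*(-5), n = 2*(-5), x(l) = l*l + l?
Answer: -1600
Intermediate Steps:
x(l) = l + l² (x(l) = l² + l = l + l²)
n = -10
B = 5
Q = -14 (Q = 6 - 4*5 = 6 - 20 = -14)
m(Z, b) = 18 - 14*Z (m(Z, b) = -14*Z + 18 = 18 - 14*Z)
m(7, n)*x(-5) = (18 - 14*7)*(-5*(1 - 5)) = (18 - 98)*(-5*(-4)) = -80*20 = -1600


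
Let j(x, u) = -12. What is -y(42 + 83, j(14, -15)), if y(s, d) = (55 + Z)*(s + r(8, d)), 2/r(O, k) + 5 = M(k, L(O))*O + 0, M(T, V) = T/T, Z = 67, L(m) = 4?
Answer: -45994/3 ≈ -15331.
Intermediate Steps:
M(T, V) = 1
r(O, k) = 2/(-5 + O) (r(O, k) = 2/(-5 + (1*O + 0)) = 2/(-5 + (O + 0)) = 2/(-5 + O))
y(s, d) = 244/3 + 122*s (y(s, d) = (55 + 67)*(s + 2/(-5 + 8)) = 122*(s + 2/3) = 122*(s + 2*(⅓)) = 122*(s + ⅔) = 122*(⅔ + s) = 244/3 + 122*s)
-y(42 + 83, j(14, -15)) = -(244/3 + 122*(42 + 83)) = -(244/3 + 122*125) = -(244/3 + 15250) = -1*45994/3 = -45994/3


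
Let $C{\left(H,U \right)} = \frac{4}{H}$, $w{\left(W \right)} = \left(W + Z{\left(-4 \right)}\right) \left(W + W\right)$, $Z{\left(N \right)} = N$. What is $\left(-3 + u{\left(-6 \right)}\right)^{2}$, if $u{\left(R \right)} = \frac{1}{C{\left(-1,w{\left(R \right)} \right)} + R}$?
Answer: $\frac{961}{100} \approx 9.61$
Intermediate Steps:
$w{\left(W \right)} = 2 W \left(-4 + W\right)$ ($w{\left(W \right)} = \left(W - 4\right) \left(W + W\right) = \left(-4 + W\right) 2 W = 2 W \left(-4 + W\right)$)
$u{\left(R \right)} = \frac{1}{-4 + R}$ ($u{\left(R \right)} = \frac{1}{\frac{4}{-1} + R} = \frac{1}{4 \left(-1\right) + R} = \frac{1}{-4 + R}$)
$\left(-3 + u{\left(-6 \right)}\right)^{2} = \left(-3 + \frac{1}{-4 - 6}\right)^{2} = \left(-3 + \frac{1}{-10}\right)^{2} = \left(-3 - \frac{1}{10}\right)^{2} = \left(- \frac{31}{10}\right)^{2} = \frac{961}{100}$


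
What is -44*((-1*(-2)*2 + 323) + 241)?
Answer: -24992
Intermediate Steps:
-44*((-1*(-2)*2 + 323) + 241) = -44*((2*2 + 323) + 241) = -44*((4 + 323) + 241) = -44*(327 + 241) = -44*568 = -24992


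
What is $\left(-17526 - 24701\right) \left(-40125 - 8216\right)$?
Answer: $2041295407$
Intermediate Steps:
$\left(-17526 - 24701\right) \left(-40125 - 8216\right) = \left(-42227\right) \left(-48341\right) = 2041295407$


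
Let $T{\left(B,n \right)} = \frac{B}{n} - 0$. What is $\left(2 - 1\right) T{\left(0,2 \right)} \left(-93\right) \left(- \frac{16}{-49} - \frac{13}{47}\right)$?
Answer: $0$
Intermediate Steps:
$T{\left(B,n \right)} = \frac{B}{n}$ ($T{\left(B,n \right)} = \frac{B}{n} + 0 = \frac{B}{n}$)
$\left(2 - 1\right) T{\left(0,2 \right)} \left(-93\right) \left(- \frac{16}{-49} - \frac{13}{47}\right) = \left(2 - 1\right) \frac{0}{2} \left(-93\right) \left(- \frac{16}{-49} - \frac{13}{47}\right) = 1 \cdot 0 \cdot \frac{1}{2} \left(-93\right) \left(\left(-16\right) \left(- \frac{1}{49}\right) - \frac{13}{47}\right) = 1 \cdot 0 \left(-93\right) \left(\frac{16}{49} - \frac{13}{47}\right) = 0 \left(-93\right) \frac{115}{2303} = 0 \cdot \frac{115}{2303} = 0$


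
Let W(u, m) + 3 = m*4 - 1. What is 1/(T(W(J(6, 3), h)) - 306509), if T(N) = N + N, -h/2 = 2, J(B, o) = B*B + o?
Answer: -1/306549 ≈ -3.2621e-6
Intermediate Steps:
J(B, o) = o + B² (J(B, o) = B² + o = o + B²)
h = -4 (h = -2*2 = -4)
W(u, m) = -4 + 4*m (W(u, m) = -3 + (m*4 - 1) = -3 + (4*m - 1) = -3 + (-1 + 4*m) = -4 + 4*m)
T(N) = 2*N
1/(T(W(J(6, 3), h)) - 306509) = 1/(2*(-4 + 4*(-4)) - 306509) = 1/(2*(-4 - 16) - 306509) = 1/(2*(-20) - 306509) = 1/(-40 - 306509) = 1/(-306549) = -1/306549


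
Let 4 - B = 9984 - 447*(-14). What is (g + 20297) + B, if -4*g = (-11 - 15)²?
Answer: 3890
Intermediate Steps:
B = -16238 (B = 4 - (9984 - 447*(-14)) = 4 - (9984 + 6258) = 4 - 1*16242 = 4 - 16242 = -16238)
g = -169 (g = -(-11 - 15)²/4 = -¼*(-26)² = -¼*676 = -169)
(g + 20297) + B = (-169 + 20297) - 16238 = 20128 - 16238 = 3890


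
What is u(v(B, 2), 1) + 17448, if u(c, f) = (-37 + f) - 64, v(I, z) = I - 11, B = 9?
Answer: 17348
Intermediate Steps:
v(I, z) = -11 + I
u(c, f) = -101 + f
u(v(B, 2), 1) + 17448 = (-101 + 1) + 17448 = -100 + 17448 = 17348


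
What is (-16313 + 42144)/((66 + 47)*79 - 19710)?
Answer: -25831/10783 ≈ -2.3955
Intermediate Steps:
(-16313 + 42144)/((66 + 47)*79 - 19710) = 25831/(113*79 - 19710) = 25831/(8927 - 19710) = 25831/(-10783) = 25831*(-1/10783) = -25831/10783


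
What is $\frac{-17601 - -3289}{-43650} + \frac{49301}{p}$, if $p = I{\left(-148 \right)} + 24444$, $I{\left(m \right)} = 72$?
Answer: $\frac{139047869}{59451300} \approx 2.3389$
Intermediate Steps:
$p = 24516$ ($p = 72 + 24444 = 24516$)
$\frac{-17601 - -3289}{-43650} + \frac{49301}{p} = \frac{-17601 - -3289}{-43650} + \frac{49301}{24516} = \left(-17601 + 3289\right) \left(- \frac{1}{43650}\right) + 49301 \cdot \frac{1}{24516} = \left(-14312\right) \left(- \frac{1}{43650}\right) + \frac{49301}{24516} = \frac{7156}{21825} + \frac{49301}{24516} = \frac{139047869}{59451300}$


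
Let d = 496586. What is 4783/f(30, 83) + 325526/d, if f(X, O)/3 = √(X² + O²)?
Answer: 162763/248293 + 4783*√7789/23367 ≈ 18.721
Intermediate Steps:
f(X, O) = 3*√(O² + X²) (f(X, O) = 3*√(X² + O²) = 3*√(O² + X²))
4783/f(30, 83) + 325526/d = 4783/((3*√(83² + 30²))) + 325526/496586 = 4783/((3*√(6889 + 900))) + 325526*(1/496586) = 4783/((3*√7789)) + 162763/248293 = 4783*(√7789/23367) + 162763/248293 = 4783*√7789/23367 + 162763/248293 = 162763/248293 + 4783*√7789/23367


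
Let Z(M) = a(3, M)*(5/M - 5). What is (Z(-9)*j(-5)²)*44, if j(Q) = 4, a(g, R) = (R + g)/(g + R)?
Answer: -35200/9 ≈ -3911.1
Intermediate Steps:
a(g, R) = 1 (a(g, R) = (R + g)/(R + g) = 1)
Z(M) = -5 + 5/M (Z(M) = 1*(5/M - 5) = 1*(-5 + 5/M) = -5 + 5/M)
(Z(-9)*j(-5)²)*44 = ((-5 + 5/(-9))*4²)*44 = ((-5 + 5*(-⅑))*16)*44 = ((-5 - 5/9)*16)*44 = -50/9*16*44 = -800/9*44 = -35200/9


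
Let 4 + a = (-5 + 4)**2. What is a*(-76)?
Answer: 228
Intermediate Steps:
a = -3 (a = -4 + (-5 + 4)**2 = -4 + (-1)**2 = -4 + 1 = -3)
a*(-76) = -3*(-76) = 228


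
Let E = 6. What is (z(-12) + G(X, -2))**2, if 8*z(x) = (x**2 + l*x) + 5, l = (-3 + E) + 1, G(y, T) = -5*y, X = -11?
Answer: 292681/64 ≈ 4573.1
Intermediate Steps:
l = 4 (l = (-3 + 6) + 1 = 3 + 1 = 4)
z(x) = 5/8 + x/2 + x**2/8 (z(x) = ((x**2 + 4*x) + 5)/8 = (5 + x**2 + 4*x)/8 = 5/8 + x/2 + x**2/8)
(z(-12) + G(X, -2))**2 = ((5/8 + (1/2)*(-12) + (1/8)*(-12)**2) - 5*(-11))**2 = ((5/8 - 6 + (1/8)*144) + 55)**2 = ((5/8 - 6 + 18) + 55)**2 = (101/8 + 55)**2 = (541/8)**2 = 292681/64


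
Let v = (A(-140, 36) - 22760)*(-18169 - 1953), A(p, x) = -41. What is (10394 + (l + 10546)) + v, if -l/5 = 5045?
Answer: 458797437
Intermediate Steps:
l = -25225 (l = -5*5045 = -25225)
v = 458801722 (v = (-41 - 22760)*(-18169 - 1953) = -22801*(-20122) = 458801722)
(10394 + (l + 10546)) + v = (10394 + (-25225 + 10546)) + 458801722 = (10394 - 14679) + 458801722 = -4285 + 458801722 = 458797437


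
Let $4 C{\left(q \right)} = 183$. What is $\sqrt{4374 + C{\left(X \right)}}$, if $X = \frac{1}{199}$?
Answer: $\frac{\sqrt{17679}}{2} \approx 66.481$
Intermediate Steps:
$X = \frac{1}{199} \approx 0.0050251$
$C{\left(q \right)} = \frac{183}{4}$ ($C{\left(q \right)} = \frac{1}{4} \cdot 183 = \frac{183}{4}$)
$\sqrt{4374 + C{\left(X \right)}} = \sqrt{4374 + \frac{183}{4}} = \sqrt{\frac{17679}{4}} = \frac{\sqrt{17679}}{2}$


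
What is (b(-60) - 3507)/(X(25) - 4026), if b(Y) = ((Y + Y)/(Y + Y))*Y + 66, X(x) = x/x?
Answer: 3501/4025 ≈ 0.86981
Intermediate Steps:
X(x) = 1
b(Y) = 66 + Y (b(Y) = ((2*Y)/((2*Y)))*Y + 66 = ((2*Y)*(1/(2*Y)))*Y + 66 = 1*Y + 66 = Y + 66 = 66 + Y)
(b(-60) - 3507)/(X(25) - 4026) = ((66 - 60) - 3507)/(1 - 4026) = (6 - 3507)/(-4025) = -3501*(-1/4025) = 3501/4025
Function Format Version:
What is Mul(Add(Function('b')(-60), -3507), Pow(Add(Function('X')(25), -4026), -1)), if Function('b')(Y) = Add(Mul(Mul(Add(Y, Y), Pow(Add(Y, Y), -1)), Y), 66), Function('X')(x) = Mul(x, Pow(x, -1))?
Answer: Rational(3501, 4025) ≈ 0.86981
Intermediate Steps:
Function('X')(x) = 1
Function('b')(Y) = Add(66, Y) (Function('b')(Y) = Add(Mul(Mul(Mul(2, Y), Pow(Mul(2, Y), -1)), Y), 66) = Add(Mul(Mul(Mul(2, Y), Mul(Rational(1, 2), Pow(Y, -1))), Y), 66) = Add(Mul(1, Y), 66) = Add(Y, 66) = Add(66, Y))
Mul(Add(Function('b')(-60), -3507), Pow(Add(Function('X')(25), -4026), -1)) = Mul(Add(Add(66, -60), -3507), Pow(Add(1, -4026), -1)) = Mul(Add(6, -3507), Pow(-4025, -1)) = Mul(-3501, Rational(-1, 4025)) = Rational(3501, 4025)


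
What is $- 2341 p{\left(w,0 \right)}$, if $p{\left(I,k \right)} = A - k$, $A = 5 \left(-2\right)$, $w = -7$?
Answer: $23410$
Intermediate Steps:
$A = -10$
$p{\left(I,k \right)} = -10 - k$
$- 2341 p{\left(w,0 \right)} = - 2341 \left(-10 - 0\right) = - 2341 \left(-10 + 0\right) = \left(-2341\right) \left(-10\right) = 23410$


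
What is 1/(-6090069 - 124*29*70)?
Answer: -1/6341789 ≈ -1.5768e-7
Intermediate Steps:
1/(-6090069 - 124*29*70) = 1/(-6090069 - 3596*70) = 1/(-6090069 - 251720) = 1/(-6341789) = -1/6341789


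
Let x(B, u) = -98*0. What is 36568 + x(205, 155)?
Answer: 36568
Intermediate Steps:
x(B, u) = 0
36568 + x(205, 155) = 36568 + 0 = 36568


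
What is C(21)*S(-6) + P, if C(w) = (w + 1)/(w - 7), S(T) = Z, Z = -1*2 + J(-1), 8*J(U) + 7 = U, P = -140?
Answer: -1013/7 ≈ -144.71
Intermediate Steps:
J(U) = -7/8 + U/8
Z = -3 (Z = -1*2 + (-7/8 + (⅛)*(-1)) = -2 + (-7/8 - ⅛) = -2 - 1 = -3)
S(T) = -3
C(w) = (1 + w)/(-7 + w)
C(21)*S(-6) + P = ((1 + 21)/(-7 + 21))*(-3) - 140 = (22/14)*(-3) - 140 = ((1/14)*22)*(-3) - 140 = (11/7)*(-3) - 140 = -33/7 - 140 = -1013/7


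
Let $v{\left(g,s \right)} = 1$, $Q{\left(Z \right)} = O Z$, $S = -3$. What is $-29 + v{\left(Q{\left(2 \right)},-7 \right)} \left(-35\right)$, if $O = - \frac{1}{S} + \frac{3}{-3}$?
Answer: $-64$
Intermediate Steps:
$O = - \frac{2}{3}$ ($O = - \frac{1}{-3} + \frac{3}{-3} = \left(-1\right) \left(- \frac{1}{3}\right) + 3 \left(- \frac{1}{3}\right) = \frac{1}{3} - 1 = - \frac{2}{3} \approx -0.66667$)
$Q{\left(Z \right)} = - \frac{2 Z}{3}$
$-29 + v{\left(Q{\left(2 \right)},-7 \right)} \left(-35\right) = -29 + 1 \left(-35\right) = -29 - 35 = -64$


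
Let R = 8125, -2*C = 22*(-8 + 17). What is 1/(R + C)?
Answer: 1/8026 ≈ 0.00012460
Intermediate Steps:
C = -99 (C = -11*(-8 + 17) = -11*9 = -½*198 = -99)
1/(R + C) = 1/(8125 - 99) = 1/8026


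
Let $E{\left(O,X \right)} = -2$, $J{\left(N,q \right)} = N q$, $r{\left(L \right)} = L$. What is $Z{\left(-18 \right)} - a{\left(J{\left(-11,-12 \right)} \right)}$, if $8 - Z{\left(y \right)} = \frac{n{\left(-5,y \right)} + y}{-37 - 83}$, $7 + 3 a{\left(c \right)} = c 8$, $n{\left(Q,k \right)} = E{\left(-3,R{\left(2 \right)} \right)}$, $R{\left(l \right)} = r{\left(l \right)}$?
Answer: $- \frac{2051}{6} \approx -341.83$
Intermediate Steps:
$R{\left(l \right)} = l$
$n{\left(Q,k \right)} = -2$
$a{\left(c \right)} = - \frac{7}{3} + \frac{8 c}{3}$ ($a{\left(c \right)} = - \frac{7}{3} + \frac{c 8}{3} = - \frac{7}{3} + \frac{8 c}{3}$)
$Z{\left(y \right)} = \frac{479}{60} + \frac{y}{120}$ ($Z{\left(y \right)} = 8 - \frac{-2 + y}{-37 - 83} = 8 - \frac{-2 + y}{-120} = 8 - \left(-2 + y\right) \left(- \frac{1}{120}\right) = 8 - \left(\frac{1}{60} - \frac{y}{120}\right) = 8 + \left(- \frac{1}{60} + \frac{y}{120}\right) = \frac{479}{60} + \frac{y}{120}$)
$Z{\left(-18 \right)} - a{\left(J{\left(-11,-12 \right)} \right)} = \left(\frac{479}{60} + \frac{1}{120} \left(-18\right)\right) - \left(- \frac{7}{3} + \frac{8 \left(\left(-11\right) \left(-12\right)\right)}{3}\right) = \left(\frac{479}{60} - \frac{3}{20}\right) - \left(- \frac{7}{3} + \frac{8}{3} \cdot 132\right) = \frac{47}{6} - \left(- \frac{7}{3} + 352\right) = \frac{47}{6} - \frac{1049}{3} = - \frac{2051}{6}$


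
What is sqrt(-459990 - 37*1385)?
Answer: I*sqrt(511235) ≈ 715.01*I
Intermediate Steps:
sqrt(-459990 - 37*1385) = sqrt(-459990 - 51245) = sqrt(-511235) = I*sqrt(511235)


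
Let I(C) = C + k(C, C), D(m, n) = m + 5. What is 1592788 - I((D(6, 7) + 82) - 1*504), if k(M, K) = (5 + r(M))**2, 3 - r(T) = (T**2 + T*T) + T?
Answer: -113852687730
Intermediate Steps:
r(T) = 3 - T - 2*T**2 (r(T) = 3 - ((T**2 + T*T) + T) = 3 - ((T**2 + T**2) + T) = 3 - (2*T**2 + T) = 3 - (T + 2*T**2) = 3 + (-T - 2*T**2) = 3 - T - 2*T**2)
D(m, n) = 5 + m
k(M, K) = (8 - M - 2*M**2)**2 (k(M, K) = (5 + (3 - M - 2*M**2))**2 = (8 - M - 2*M**2)**2)
I(C) = C + (-8 + C + 2*C**2)**2
1592788 - I((D(6, 7) + 82) - 1*504) = 1592788 - ((((5 + 6) + 82) - 1*504) + (-8 + (((5 + 6) + 82) - 1*504) + 2*(((5 + 6) + 82) - 1*504)**2)**2) = 1592788 - (((11 + 82) - 504) + (-8 + ((11 + 82) - 504) + 2*((11 + 82) - 504)**2)**2) = 1592788 - ((93 - 504) + (-8 + (93 - 504) + 2*(93 - 504)**2)**2) = 1592788 - (-411 + (-8 - 411 + 2*(-411)**2)**2) = 1592788 - (-411 + (-8 - 411 + 2*168921)**2) = 1592788 - (-411 + (-8 - 411 + 337842)**2) = 1592788 - (-411 + 337423**2) = 1592788 - (-411 + 113854280929) = 1592788 - 1*113854280518 = 1592788 - 113854280518 = -113852687730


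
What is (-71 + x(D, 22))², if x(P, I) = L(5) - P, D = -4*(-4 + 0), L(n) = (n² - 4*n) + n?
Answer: 5929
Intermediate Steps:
L(n) = n² - 3*n
D = 16 (D = -4*(-4) = 16)
x(P, I) = 10 - P (x(P, I) = 5*(-3 + 5) - P = 5*2 - P = 10 - P)
(-71 + x(D, 22))² = (-71 + (10 - 1*16))² = (-71 + (10 - 16))² = (-71 - 6)² = (-77)² = 5929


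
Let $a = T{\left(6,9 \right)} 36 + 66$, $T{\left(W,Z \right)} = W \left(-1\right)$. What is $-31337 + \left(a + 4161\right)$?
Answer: $-27326$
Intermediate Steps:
$T{\left(W,Z \right)} = - W$
$a = -150$ ($a = \left(-1\right) 6 \cdot 36 + 66 = \left(-6\right) 36 + 66 = -216 + 66 = -150$)
$-31337 + \left(a + 4161\right) = -31337 + \left(-150 + 4161\right) = -31337 + 4011 = -27326$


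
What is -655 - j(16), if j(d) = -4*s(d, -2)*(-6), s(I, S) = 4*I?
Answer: -2191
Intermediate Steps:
j(d) = 96*d (j(d) = -16*d*(-6) = 96*d)
-655 - j(16) = -655 - 96*16 = -655 - 1*1536 = -655 - 1536 = -2191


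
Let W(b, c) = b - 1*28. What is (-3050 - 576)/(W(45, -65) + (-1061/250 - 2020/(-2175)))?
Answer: -78865500/297643 ≈ -264.97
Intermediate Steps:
W(b, c) = -28 + b (W(b, c) = b - 28 = -28 + b)
(-3050 - 576)/(W(45, -65) + (-1061/250 - 2020/(-2175))) = (-3050 - 576)/((-28 + 45) + (-1061/250 - 2020/(-2175))) = -3626/(17 + (-1061*1/250 - 2020*(-1/2175))) = -3626/(17 + (-1061/250 + 404/435)) = -3626/(17 - 72107/21750) = -3626/297643/21750 = -3626*21750/297643 = -78865500/297643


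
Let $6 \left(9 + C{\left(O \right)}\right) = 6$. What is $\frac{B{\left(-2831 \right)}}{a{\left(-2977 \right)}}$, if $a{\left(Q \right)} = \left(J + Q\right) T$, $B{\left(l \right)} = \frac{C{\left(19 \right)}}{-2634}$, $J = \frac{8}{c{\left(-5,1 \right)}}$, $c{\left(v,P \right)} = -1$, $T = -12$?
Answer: $\frac{1}{11793735} \approx 8.4791 \cdot 10^{-8}$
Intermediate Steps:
$C{\left(O \right)} = -8$ ($C{\left(O \right)} = -9 + \frac{1}{6} \cdot 6 = -9 + 1 = -8$)
$J = -8$ ($J = \frac{8}{-1} = 8 \left(-1\right) = -8$)
$B{\left(l \right)} = \frac{4}{1317}$ ($B{\left(l \right)} = - \frac{8}{-2634} = \left(-8\right) \left(- \frac{1}{2634}\right) = \frac{4}{1317}$)
$a{\left(Q \right)} = 96 - 12 Q$ ($a{\left(Q \right)} = \left(-8 + Q\right) \left(-12\right) = 96 - 12 Q$)
$\frac{B{\left(-2831 \right)}}{a{\left(-2977 \right)}} = \frac{4}{1317 \left(96 - -35724\right)} = \frac{4}{1317 \left(96 + 35724\right)} = \frac{4}{1317 \cdot 35820} = \frac{4}{1317} \cdot \frac{1}{35820} = \frac{1}{11793735}$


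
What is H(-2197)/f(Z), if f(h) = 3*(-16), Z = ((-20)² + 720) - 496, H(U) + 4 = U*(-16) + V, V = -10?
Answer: -17569/24 ≈ -732.04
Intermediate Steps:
H(U) = -14 - 16*U (H(U) = -4 + (U*(-16) - 10) = -4 + (-16*U - 10) = -4 + (-10 - 16*U) = -14 - 16*U)
Z = 624 (Z = (400 + 720) - 496 = 1120 - 496 = 624)
f(h) = -48
H(-2197)/f(Z) = (-14 - 16*(-2197))/(-48) = (-14 + 35152)*(-1/48) = 35138*(-1/48) = -17569/24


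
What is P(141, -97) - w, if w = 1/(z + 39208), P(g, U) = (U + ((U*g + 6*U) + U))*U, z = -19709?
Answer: 27336447558/19499 ≈ 1.4019e+6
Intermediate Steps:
P(g, U) = U*(8*U + U*g) (P(g, U) = (U + ((6*U + U*g) + U))*U = (U + (7*U + U*g))*U = (8*U + U*g)*U = U*(8*U + U*g))
w = 1/19499 (w = 1/(-19709 + 39208) = 1/19499 ≈ 5.1285e-5)
P(141, -97) - w = (-97)²*(8 + 141) - 1*1/19499 = 9409*149 - 1/19499 = 1401941 - 1/19499 = 27336447558/19499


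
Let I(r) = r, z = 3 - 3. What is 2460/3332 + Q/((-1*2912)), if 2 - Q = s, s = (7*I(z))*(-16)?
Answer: 127801/173264 ≈ 0.73761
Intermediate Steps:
z = 0
s = 0 (s = (7*0)*(-16) = 0*(-16) = 0)
Q = 2 (Q = 2 - 1*0 = 2 + 0 = 2)
2460/3332 + Q/((-1*2912)) = 2460/3332 + 2/((-1*2912)) = 2460*(1/3332) + 2/(-2912) = 615/833 + 2*(-1/2912) = 615/833 - 1/1456 = 127801/173264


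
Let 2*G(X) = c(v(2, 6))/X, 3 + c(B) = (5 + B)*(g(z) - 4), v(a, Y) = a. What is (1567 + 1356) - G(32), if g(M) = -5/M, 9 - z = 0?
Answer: 841981/288 ≈ 2923.5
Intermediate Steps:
z = 9 (z = 9 - 1*0 = 9 + 0 = 9)
c(B) = -232/9 - 41*B/9 (c(B) = -3 + (5 + B)*(-5/9 - 4) = -3 + (5 + B)*(-41/9) = -3 + (-205/9 - 41*B/9) = -232/9 - 41*B/9)
G(X) = -157/(9*X) (G(X) = ((-232/9 - 41/9*2)/X)/2 = ((-232/9 - 82/9)/X)/2 = (-314/(9*X))/2 = -157/(9*X))
(1567 + 1356) - G(32) = (1567 + 1356) - (-157)/(9*32) = 2923 - (-157)/(9*32) = 2923 - 1*(-157/288) = 2923 + 157/288 = 841981/288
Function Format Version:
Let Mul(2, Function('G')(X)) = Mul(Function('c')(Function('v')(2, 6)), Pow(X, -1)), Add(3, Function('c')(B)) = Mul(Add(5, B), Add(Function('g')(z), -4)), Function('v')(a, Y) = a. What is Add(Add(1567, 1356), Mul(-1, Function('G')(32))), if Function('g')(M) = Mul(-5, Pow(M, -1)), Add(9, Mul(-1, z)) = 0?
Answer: Rational(841981, 288) ≈ 2923.5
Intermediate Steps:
z = 9 (z = Add(9, Mul(-1, 0)) = Add(9, 0) = 9)
Function('c')(B) = Add(Rational(-232, 9), Mul(Rational(-41, 9), B)) (Function('c')(B) = Add(-3, Mul(Add(5, B), Add(Mul(-5, Pow(9, -1)), -4))) = Add(-3, Mul(Add(5, B), Add(Mul(-5, Rational(1, 9)), -4))) = Add(-3, Mul(Add(5, B), Add(Rational(-5, 9), -4))) = Add(-3, Mul(Add(5, B), Rational(-41, 9))) = Add(-3, Add(Rational(-205, 9), Mul(Rational(-41, 9), B))) = Add(Rational(-232, 9), Mul(Rational(-41, 9), B)))
Function('G')(X) = Mul(Rational(-157, 9), Pow(X, -1)) (Function('G')(X) = Mul(Rational(1, 2), Mul(Add(Rational(-232, 9), Mul(Rational(-41, 9), 2)), Pow(X, -1))) = Mul(Rational(1, 2), Mul(Add(Rational(-232, 9), Rational(-82, 9)), Pow(X, -1))) = Mul(Rational(1, 2), Mul(Rational(-314, 9), Pow(X, -1))) = Mul(Rational(-157, 9), Pow(X, -1)))
Add(Add(1567, 1356), Mul(-1, Function('G')(32))) = Add(Add(1567, 1356), Mul(-1, Mul(Rational(-157, 9), Pow(32, -1)))) = Add(2923, Mul(-1, Mul(Rational(-157, 9), Rational(1, 32)))) = Add(2923, Mul(-1, Rational(-157, 288))) = Add(2923, Rational(157, 288)) = Rational(841981, 288)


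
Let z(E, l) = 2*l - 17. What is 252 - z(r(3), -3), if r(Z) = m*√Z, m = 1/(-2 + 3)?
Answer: 275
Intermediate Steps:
m = 1 (m = 1/1 = 1)
r(Z) = √Z (r(Z) = 1*√Z = √Z)
z(E, l) = -17 + 2*l
252 - z(r(3), -3) = 252 - (-17 + 2*(-3)) = 252 - (-17 - 6) = 252 - 1*(-23) = 252 + 23 = 275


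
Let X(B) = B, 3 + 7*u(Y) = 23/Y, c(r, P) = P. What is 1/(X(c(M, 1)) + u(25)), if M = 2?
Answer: 175/123 ≈ 1.4228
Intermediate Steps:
u(Y) = -3/7 + 23/(7*Y) (u(Y) = -3/7 + (23/Y)/7 = -3/7 + 23/(7*Y))
1/(X(c(M, 1)) + u(25)) = 1/(1 + (⅐)*(23 - 3*25)/25) = 1/(1 + (⅐)*(1/25)*(23 - 75)) = 1/(1 + (⅐)*(1/25)*(-52)) = 1/(1 - 52/175) = 1/(123/175) = 175/123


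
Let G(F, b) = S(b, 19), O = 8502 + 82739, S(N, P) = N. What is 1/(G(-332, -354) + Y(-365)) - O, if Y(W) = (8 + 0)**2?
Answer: -26459891/290 ≈ -91241.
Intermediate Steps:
Y(W) = 64 (Y(W) = 8**2 = 64)
O = 91241
G(F, b) = b
1/(G(-332, -354) + Y(-365)) - O = 1/(-354 + 64) - 1*91241 = 1/(-290) - 91241 = -1/290 - 91241 = -26459891/290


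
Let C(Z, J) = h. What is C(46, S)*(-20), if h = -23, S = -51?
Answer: 460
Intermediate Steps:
C(Z, J) = -23
C(46, S)*(-20) = -23*(-20) = 460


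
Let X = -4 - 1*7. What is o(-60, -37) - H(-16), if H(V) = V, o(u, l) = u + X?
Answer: -55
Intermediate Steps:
X = -11 (X = -4 - 7 = -11)
o(u, l) = -11 + u (o(u, l) = u - 11 = -11 + u)
o(-60, -37) - H(-16) = (-11 - 60) - 1*(-16) = -71 + 16 = -55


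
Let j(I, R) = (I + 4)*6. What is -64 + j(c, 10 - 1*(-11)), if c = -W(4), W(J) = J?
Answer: -64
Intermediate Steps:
c = -4 (c = -1*4 = -4)
j(I, R) = 24 + 6*I (j(I, R) = (4 + I)*6 = 24 + 6*I)
-64 + j(c, 10 - 1*(-11)) = -64 + (24 + 6*(-4)) = -64 + (24 - 24) = -64 + 0 = -64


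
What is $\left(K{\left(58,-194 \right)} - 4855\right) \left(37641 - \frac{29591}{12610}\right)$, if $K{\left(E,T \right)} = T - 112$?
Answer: $- \frac{188425497343}{970} \approx -1.9425 \cdot 10^{8}$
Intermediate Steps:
$K{\left(E,T \right)} = -112 + T$
$\left(K{\left(58,-194 \right)} - 4855\right) \left(37641 - \frac{29591}{12610}\right) = \left(\left(-112 - 194\right) - 4855\right) \left(37641 - \frac{29591}{12610}\right) = \left(-306 - 4855\right) \left(37641 - \frac{29591}{12610}\right) = - 5161 \left(37641 - \frac{29591}{12610}\right) = \left(-5161\right) \frac{474623419}{12610} = - \frac{188425497343}{970}$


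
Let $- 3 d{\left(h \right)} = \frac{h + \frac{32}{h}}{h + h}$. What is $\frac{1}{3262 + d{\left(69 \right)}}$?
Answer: $\frac{28566}{93177499} \approx 0.00030658$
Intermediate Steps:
$d{\left(h \right)} = - \frac{h + \frac{32}{h}}{6 h}$ ($d{\left(h \right)} = - \frac{\left(h + \frac{32}{h}\right) \frac{1}{h + h}}{3} = - \frac{\left(h + \frac{32}{h}\right) \frac{1}{2 h}}{3} = - \frac{\frac{1}{2} \frac{1}{h} \left(h + \frac{32}{h}\right)}{3} = - \frac{h + \frac{32}{h}}{6 h}$)
$\frac{1}{3262 + d{\left(69 \right)}} = \frac{1}{3262 + \frac{-32 - 69^{2}}{6 \cdot 4761}} = \frac{1}{3262 + \frac{1}{6} \cdot \frac{1}{4761} \left(-32 - 4761\right)} = \frac{1}{3262 + \frac{1}{6} \cdot \frac{1}{4761} \left(-4793\right)} = \frac{1}{3262 - \frac{4793}{28566}} = \frac{1}{\frac{93177499}{28566}} = \frac{28566}{93177499}$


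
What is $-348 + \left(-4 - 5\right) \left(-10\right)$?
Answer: $-258$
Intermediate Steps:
$-348 + \left(-4 - 5\right) \left(-10\right) = -348 - -90 = -348 + 90 = -258$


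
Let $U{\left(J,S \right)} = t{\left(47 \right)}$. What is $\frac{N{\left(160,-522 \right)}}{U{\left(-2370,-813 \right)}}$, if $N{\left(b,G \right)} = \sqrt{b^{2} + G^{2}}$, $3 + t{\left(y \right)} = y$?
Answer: $\frac{\sqrt{74521}}{22} \approx 12.408$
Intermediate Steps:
$t{\left(y \right)} = -3 + y$
$U{\left(J,S \right)} = 44$ ($U{\left(J,S \right)} = -3 + 47 = 44$)
$N{\left(b,G \right)} = \sqrt{G^{2} + b^{2}}$
$\frac{N{\left(160,-522 \right)}}{U{\left(-2370,-813 \right)}} = \frac{\sqrt{\left(-522\right)^{2} + 160^{2}}}{44} = \sqrt{272484 + 25600} \cdot \frac{1}{44} = \sqrt{298084} \cdot \frac{1}{44} = 2 \sqrt{74521} \cdot \frac{1}{44} = \frac{\sqrt{74521}}{22}$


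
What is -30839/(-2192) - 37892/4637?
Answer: 59941179/10164304 ≈ 5.8972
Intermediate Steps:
-30839/(-2192) - 37892/4637 = -30839*(-1/2192) - 37892*1/4637 = 30839/2192 - 37892/4637 = 59941179/10164304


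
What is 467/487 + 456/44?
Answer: 60655/5357 ≈ 11.323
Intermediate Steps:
467/487 + 456/44 = 467*(1/487) + 456*(1/44) = 467/487 + 114/11 = 60655/5357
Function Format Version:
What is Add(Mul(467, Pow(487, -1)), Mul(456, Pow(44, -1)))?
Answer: Rational(60655, 5357) ≈ 11.323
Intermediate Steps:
Add(Mul(467, Pow(487, -1)), Mul(456, Pow(44, -1))) = Add(Mul(467, Rational(1, 487)), Mul(456, Rational(1, 44))) = Add(Rational(467, 487), Rational(114, 11)) = Rational(60655, 5357)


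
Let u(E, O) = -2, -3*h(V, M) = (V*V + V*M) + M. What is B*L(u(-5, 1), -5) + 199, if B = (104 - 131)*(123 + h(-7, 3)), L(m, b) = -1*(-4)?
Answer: -11969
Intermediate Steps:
h(V, M) = -M/3 - V²/3 - M*V/3 (h(V, M) = -((V*V + V*M) + M)/3 = -((V² + M*V) + M)/3 = -(M + V² + M*V)/3 = -M/3 - V²/3 - M*V/3)
L(m, b) = 4
B = -3042 (B = (104 - 131)*(123 + (-⅓*3 - ⅓*(-7)² - ⅓*3*(-7))) = -27*(123 + (-1 - ⅓*49 + 7)) = -27*(123 + (-1 - 49/3 + 7)) = -27*(123 - 31/3) = -27*338/3 = -3042)
B*L(u(-5, 1), -5) + 199 = -3042*4 + 199 = -12168 + 199 = -11969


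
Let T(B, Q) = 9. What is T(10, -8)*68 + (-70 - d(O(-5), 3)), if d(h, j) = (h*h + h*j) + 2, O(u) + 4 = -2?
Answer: 522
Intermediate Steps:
O(u) = -6 (O(u) = -4 - 2 = -6)
d(h, j) = 2 + h² + h*j (d(h, j) = (h² + h*j) + 2 = 2 + h² + h*j)
T(10, -8)*68 + (-70 - d(O(-5), 3)) = 9*68 + (-70 - (2 + (-6)² - 6*3)) = 612 + (-70 - (2 + 36 - 18)) = 612 + (-70 - 1*20) = 612 + (-70 - 20) = 612 - 90 = 522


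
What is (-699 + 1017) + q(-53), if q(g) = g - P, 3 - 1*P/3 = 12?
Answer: 292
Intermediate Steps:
P = -27 (P = 9 - 3*12 = 9 - 36 = -27)
q(g) = 27 + g (q(g) = g - 1*(-27) = g + 27 = 27 + g)
(-699 + 1017) + q(-53) = (-699 + 1017) + (27 - 53) = 318 - 26 = 292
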